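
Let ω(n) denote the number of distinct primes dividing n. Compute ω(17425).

3

17425 = 5^2 · 697
697 = 17 · 41
17425 = 5^2 · 17 · 41, which has 3 distinct prime factors.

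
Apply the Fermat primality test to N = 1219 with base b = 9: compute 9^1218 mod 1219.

9^1 ≡ 9 (mod 1219)
9^2 ≡ 9^2 = 81 ≡ 81 (mod 1219)
9^4 ≡ 81^2 = 6561 ≡ 466 (mod 1219)
9^8 ≡ 466^2 = 217156 ≡ 174 (mod 1219)
9^16 ≡ 174^2 = 30276 ≡ 1020 (mod 1219)
9^32 ≡ 1020^2 = 1040400 ≡ 593 (mod 1219)
9^64 ≡ 593^2 = 351649 ≡ 577 (mod 1219)
9^128 ≡ 577^2 = 332929 ≡ 142 (mod 1219)
9^256 ≡ 142^2 = 20164 ≡ 660 (mod 1219)
9^512 ≡ 660^2 = 435600 ≡ 417 (mod 1219)
9^1024 ≡ 417^2 = 173889 ≡ 791 (mod 1219)
1218 = 1024 + 128 + 64 + 2 in binary powers of 2.
So 9^1218 ≡ 791 · 142 · 577 · 81 ≡ 289 (mod 1219).
Since 289 ≠ 1, base 9 is a Fermat witness: 1219 is composite.

289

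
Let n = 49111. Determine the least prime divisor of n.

49111 is odd.
Digit sum 16, not divisible by 3.
Ends in 1: not divisible by 5.
7: 49111 = 7·7015 + 6
11: 49111 = 11·4464 + 7
13: 49111 = 13·3777 + 10
17: 49111 = 17·2888 + 15
19: 49111 = 19·2584 + 15
23: 49111 = 23·2135 + 6
29: 49111 = 29·1693 + 14
31: 49111 = 31·1584 + 7
37: 49111 = 37·1327 + 12
41: 49111 = 41·1197 + 34
43: 49111 = 43·1142 + 5
47: 49111 = 47·1044 + 43
53: 49111 = 53·926 + 33
59: 49111 = 59·832 + 23
61: 49111 = 61·805 + 6
67: 49111 = 67·733

67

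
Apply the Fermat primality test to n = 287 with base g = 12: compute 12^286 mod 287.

282

12^1 ≡ 12 (mod 287)
12^2 ≡ 12^2 = 144 ≡ 144 (mod 287)
12^4 ≡ 144^2 = 20736 ≡ 72 (mod 287)
12^8 ≡ 72^2 = 5184 ≡ 18 (mod 287)
12^16 ≡ 18^2 = 324 ≡ 37 (mod 287)
12^32 ≡ 37^2 = 1369 ≡ 221 (mod 287)
12^64 ≡ 221^2 = 48841 ≡ 51 (mod 287)
12^128 ≡ 51^2 = 2601 ≡ 18 (mod 287)
12^256 ≡ 18^2 = 324 ≡ 37 (mod 287)
286 = 256 + 16 + 8 + 4 + 2 in binary powers of 2.
So 12^286 ≡ 37 · 37 · 18 · 72 · 144 ≡ 282 (mod 287).
Since 282 ≠ 1, base 12 is a Fermat witness: 287 is composite.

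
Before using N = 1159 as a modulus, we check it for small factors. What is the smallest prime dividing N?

19

1159 is odd.
Digit sum 16, not divisible by 3.
Ends in 9: not divisible by 5.
7: 1159 = 7·165 + 4
11: 1159 = 11·105 + 4
13: 1159 = 13·89 + 2
17: 1159 = 17·68 + 3
19: 1159 = 19·61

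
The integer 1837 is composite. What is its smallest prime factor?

1837 is odd.
Digit sum 19, not divisible by 3.
Ends in 7: not divisible by 5.
7: 1837 = 7·262 + 3
11: 1837 = 11·167

11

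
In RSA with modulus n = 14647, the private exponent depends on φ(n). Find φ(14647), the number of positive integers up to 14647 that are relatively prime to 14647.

14400

Factor: 14647 = 97 · 151.
φ(14647) = (97−1) · (151−1) = 96 · 150 = 14400.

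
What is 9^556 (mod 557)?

9^1 ≡ 9 (mod 557)
9^2 ≡ 9^2 = 81 ≡ 81 (mod 557)
9^4 ≡ 81^2 = 6561 ≡ 434 (mod 557)
9^8 ≡ 434^2 = 188356 ≡ 90 (mod 557)
9^16 ≡ 90^2 = 8100 ≡ 302 (mod 557)
9^32 ≡ 302^2 = 91204 ≡ 413 (mod 557)
9^64 ≡ 413^2 = 170569 ≡ 127 (mod 557)
9^128 ≡ 127^2 = 16129 ≡ 533 (mod 557)
9^256 ≡ 533^2 = 284089 ≡ 19 (mod 557)
9^512 ≡ 19^2 = 361 ≡ 361 (mod 557)
556 = 512 + 32 + 8 + 4 in binary powers of 2.
So 9^556 ≡ 361 · 413 · 90 · 434 ≡ 1 (mod 557).
Since the result is 1, base 9 gives no evidence that 557 is composite.

1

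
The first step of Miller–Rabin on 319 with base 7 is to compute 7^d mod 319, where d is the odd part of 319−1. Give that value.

319 − 1 = 318 = 2^1 · 159, so d = 159.
7^1 ≡ 7 (mod 319)
7^2 ≡ 7^2 = 49 ≡ 49 (mod 319)
7^4 ≡ 49^2 = 2401 ≡ 168 (mod 319)
7^8 ≡ 168^2 = 28224 ≡ 152 (mod 319)
7^16 ≡ 152^2 = 23104 ≡ 136 (mod 319)
7^32 ≡ 136^2 = 18496 ≡ 313 (mod 319)
7^64 ≡ 313^2 = 97969 ≡ 36 (mod 319)
7^128 ≡ 36^2 = 1296 ≡ 20 (mod 319)
159 = 128 + 16 + 8 + 4 + 2 + 1 in binary powers of 2.
So 7^159 ≡ 20 · 136 · 152 · 168 · 49 · 7 ≡ 74 (mod 319).
Squaring chain: 74; never reaches −1, so base 7 is a Miller–Rabin witness that 319 is composite.

74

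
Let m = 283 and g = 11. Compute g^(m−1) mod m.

1

11^1 ≡ 11 (mod 283)
11^2 ≡ 11^2 = 121 ≡ 121 (mod 283)
11^4 ≡ 121^2 = 14641 ≡ 208 (mod 283)
11^8 ≡ 208^2 = 43264 ≡ 248 (mod 283)
11^16 ≡ 248^2 = 61504 ≡ 93 (mod 283)
11^32 ≡ 93^2 = 8649 ≡ 159 (mod 283)
11^64 ≡ 159^2 = 25281 ≡ 94 (mod 283)
11^128 ≡ 94^2 = 8836 ≡ 63 (mod 283)
11^256 ≡ 63^2 = 3969 ≡ 7 (mod 283)
282 = 256 + 16 + 8 + 2 in binary powers of 2.
So 11^282 ≡ 7 · 93 · 248 · 121 ≡ 1 (mod 283).
Since the result is 1, base 11 gives no evidence that 283 is composite.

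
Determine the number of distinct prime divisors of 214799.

3

214799 = 13^2 · 1271
1271 = 31 · 41
214799 = 13^2 · 31 · 41, which has 3 distinct prime factors.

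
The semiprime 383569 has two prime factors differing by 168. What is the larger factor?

709

Since p = q + 168, we have 383569 = q(q + 168), so q² + 168q − 383569 = 0.
Discriminant: 168² + 4·383569 = 28224 + 1534276 = 1562500; √1562500 = 1250.
q = (−168 + 1250)/2 = 541, and p = q + 168 = 709.
Check: 541 · 709 = 383569.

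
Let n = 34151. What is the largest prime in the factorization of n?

34151 = 13 · 2627
2627 = 37 · 71
71 is prime.
So 34151 = 13 · 37 · 71; the largest prime factor is 71.

71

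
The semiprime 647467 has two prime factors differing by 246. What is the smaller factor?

Since p = q + 246, we have 647467 = q(q + 246), so q² + 246q − 647467 = 0.
Discriminant: 246² + 4·647467 = 60516 + 2589868 = 2650384; √2650384 = 1628.
q = (−246 + 1628)/2 = 691, and p = q + 246 = 937.
Check: 691 · 937 = 647467.

691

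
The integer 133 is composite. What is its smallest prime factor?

7

133 is odd.
Digit sum 7, not divisible by 3.
Ends in 3: not divisible by 5.
7: 133 = 7·19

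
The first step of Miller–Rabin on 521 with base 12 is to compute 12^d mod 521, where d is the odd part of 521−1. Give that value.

206

521 − 1 = 520 = 2^3 · 65, so d = 65.
12^1 ≡ 12 (mod 521)
12^2 ≡ 12^2 = 144 ≡ 144 (mod 521)
12^4 ≡ 144^2 = 20736 ≡ 417 (mod 521)
12^8 ≡ 417^2 = 173889 ≡ 396 (mod 521)
12^16 ≡ 396^2 = 156816 ≡ 516 (mod 521)
12^32 ≡ 516^2 = 266256 ≡ 25 (mod 521)
12^64 ≡ 25^2 = 625 ≡ 104 (mod 521)
65 = 64 + 1 in binary powers of 2.
So 12^65 ≡ 104 · 12 ≡ 206 (mod 521).
Squaring chain: 206 → 235 → 520; reaches −1, so base 12 does not prove 521 composite.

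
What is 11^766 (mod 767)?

11^1 ≡ 11 (mod 767)
11^2 ≡ 11^2 = 121 ≡ 121 (mod 767)
11^4 ≡ 121^2 = 14641 ≡ 68 (mod 767)
11^8 ≡ 68^2 = 4624 ≡ 22 (mod 767)
11^16 ≡ 22^2 = 484 ≡ 484 (mod 767)
11^32 ≡ 484^2 = 234256 ≡ 321 (mod 767)
11^64 ≡ 321^2 = 103041 ≡ 263 (mod 767)
11^128 ≡ 263^2 = 69169 ≡ 139 (mod 767)
11^256 ≡ 139^2 = 19321 ≡ 146 (mod 767)
11^512 ≡ 146^2 = 21316 ≡ 607 (mod 767)
766 = 512 + 128 + 64 + 32 + 16 + 8 + 4 + 2 in binary powers of 2.
So 11^766 ≡ 607 · 139 · 263 · 321 · 484 · 22 · 68 · 121 ≡ 257 (mod 767).
Since 257 ≠ 1, base 11 is a Fermat witness: 767 is composite.

257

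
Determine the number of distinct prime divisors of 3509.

2

3509 = 11^2 · 29
3509 = 11^2 · 29, which has 2 distinct prime factors.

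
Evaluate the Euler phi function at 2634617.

Factor: 2634617 = 97 · 157 · 173.
φ(2634617) = (97−1) · (157−1) · (173−1) = 96 · 156 · 172 = 2575872.

2575872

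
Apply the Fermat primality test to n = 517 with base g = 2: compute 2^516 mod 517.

2^1 ≡ 2 (mod 517)
2^2 ≡ 2^2 = 4 ≡ 4 (mod 517)
2^4 ≡ 4^2 = 16 ≡ 16 (mod 517)
2^8 ≡ 16^2 = 256 ≡ 256 (mod 517)
2^16 ≡ 256^2 = 65536 ≡ 394 (mod 517)
2^32 ≡ 394^2 = 155236 ≡ 136 (mod 517)
2^64 ≡ 136^2 = 18496 ≡ 401 (mod 517)
2^128 ≡ 401^2 = 160801 ≡ 14 (mod 517)
2^256 ≡ 14^2 = 196 ≡ 196 (mod 517)
2^512 ≡ 196^2 = 38416 ≡ 158 (mod 517)
516 = 512 + 4 in binary powers of 2.
So 2^516 ≡ 158 · 16 ≡ 460 (mod 517).
Since 460 ≠ 1, base 2 is a Fermat witness: 517 is composite.

460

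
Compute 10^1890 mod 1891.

1768

10^1 ≡ 10 (mod 1891)
10^2 ≡ 10^2 = 100 ≡ 100 (mod 1891)
10^4 ≡ 100^2 = 10000 ≡ 545 (mod 1891)
10^8 ≡ 545^2 = 297025 ≡ 138 (mod 1891)
10^16 ≡ 138^2 = 19044 ≡ 134 (mod 1891)
10^32 ≡ 134^2 = 17956 ≡ 937 (mod 1891)
10^64 ≡ 937^2 = 877969 ≡ 545 (mod 1891)
10^128 ≡ 545^2 = 297025 ≡ 138 (mod 1891)
10^256 ≡ 138^2 = 19044 ≡ 134 (mod 1891)
10^512 ≡ 134^2 = 17956 ≡ 937 (mod 1891)
10^1024 ≡ 937^2 = 877969 ≡ 545 (mod 1891)
1890 = 1024 + 512 + 256 + 64 + 32 + 2 in binary powers of 2.
So 10^1890 ≡ 545 · 937 · 134 · 545 · 937 · 100 ≡ 1768 (mod 1891).
Since 1768 ≠ 1, base 10 is a Fermat witness: 1891 is composite.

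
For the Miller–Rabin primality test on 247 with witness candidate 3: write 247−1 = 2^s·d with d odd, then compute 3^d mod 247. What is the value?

183

247 − 1 = 246 = 2^1 · 123, so d = 123.
3^1 ≡ 3 (mod 247)
3^2 ≡ 3^2 = 9 ≡ 9 (mod 247)
3^4 ≡ 9^2 = 81 ≡ 81 (mod 247)
3^8 ≡ 81^2 = 6561 ≡ 139 (mod 247)
3^16 ≡ 139^2 = 19321 ≡ 55 (mod 247)
3^32 ≡ 55^2 = 3025 ≡ 61 (mod 247)
3^64 ≡ 61^2 = 3721 ≡ 16 (mod 247)
123 = 64 + 32 + 16 + 8 + 2 + 1 in binary powers of 2.
So 3^123 ≡ 16 · 61 · 55 · 139 · 9 · 3 ≡ 183 (mod 247).
Squaring chain: 183; never reaches −1, so base 3 is a Miller–Rabin witness that 247 is composite.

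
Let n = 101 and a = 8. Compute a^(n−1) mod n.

1

8^1 ≡ 8 (mod 101)
8^2 ≡ 8^2 = 64 ≡ 64 (mod 101)
8^4 ≡ 64^2 = 4096 ≡ 56 (mod 101)
8^8 ≡ 56^2 = 3136 ≡ 5 (mod 101)
8^16 ≡ 5^2 = 25 ≡ 25 (mod 101)
8^32 ≡ 25^2 = 625 ≡ 19 (mod 101)
8^64 ≡ 19^2 = 361 ≡ 58 (mod 101)
100 = 64 + 32 + 4 in binary powers of 2.
So 8^100 ≡ 58 · 19 · 56 ≡ 1 (mod 101).
Since the result is 1, base 8 gives no evidence that 101 is composite.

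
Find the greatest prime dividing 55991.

73

55991 = 13 · 4307
4307 = 59 · 73
73 is prime.
So 55991 = 13 · 59 · 73; the largest prime factor is 73.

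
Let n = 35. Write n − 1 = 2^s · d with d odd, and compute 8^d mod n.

35 − 1 = 34 = 2^1 · 17, so d = 17.
8^1 ≡ 8 (mod 35)
8^2 ≡ 8^2 = 64 ≡ 29 (mod 35)
8^4 ≡ 29^2 = 841 ≡ 1 (mod 35)
8^8 ≡ 1^2 = 1 ≡ 1 (mod 35)
8^16 ≡ 1^2 = 1 ≡ 1 (mod 35)
17 = 16 + 1 in binary powers of 2.
So 8^17 ≡ 1 · 8 ≡ 8 (mod 35).
Squaring chain: 8; never reaches −1, so base 8 is a Miller–Rabin witness that 35 is composite.

8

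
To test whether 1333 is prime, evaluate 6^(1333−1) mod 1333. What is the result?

6^1 ≡ 6 (mod 1333)
6^2 ≡ 6^2 = 36 ≡ 36 (mod 1333)
6^4 ≡ 36^2 = 1296 ≡ 1296 (mod 1333)
6^8 ≡ 1296^2 = 1679616 ≡ 36 (mod 1333)
6^16 ≡ 36^2 = 1296 ≡ 1296 (mod 1333)
6^32 ≡ 1296^2 = 1679616 ≡ 36 (mod 1333)
6^64 ≡ 36^2 = 1296 ≡ 1296 (mod 1333)
6^128 ≡ 1296^2 = 1679616 ≡ 36 (mod 1333)
6^256 ≡ 36^2 = 1296 ≡ 1296 (mod 1333)
6^512 ≡ 1296^2 = 1679616 ≡ 36 (mod 1333)
6^1024 ≡ 36^2 = 1296 ≡ 1296 (mod 1333)
1332 = 1024 + 256 + 32 + 16 + 4 in binary powers of 2.
So 6^1332 ≡ 1296 · 1296 · 36 · 1296 · 1296 ≡ 1 (mod 1333).
Since the result is 1, base 6 gives no evidence that 1333 is composite.

1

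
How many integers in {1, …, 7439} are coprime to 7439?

7224

Factor: 7439 = 43 · 173.
φ(7439) = (43−1) · (173−1) = 42 · 172 = 7224.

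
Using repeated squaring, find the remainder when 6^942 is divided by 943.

210

6^1 ≡ 6 (mod 943)
6^2 ≡ 6^2 = 36 ≡ 36 (mod 943)
6^4 ≡ 36^2 = 1296 ≡ 353 (mod 943)
6^8 ≡ 353^2 = 124609 ≡ 133 (mod 943)
6^16 ≡ 133^2 = 17689 ≡ 715 (mod 943)
6^32 ≡ 715^2 = 511225 ≡ 119 (mod 943)
6^64 ≡ 119^2 = 14161 ≡ 16 (mod 943)
6^128 ≡ 16^2 = 256 ≡ 256 (mod 943)
6^256 ≡ 256^2 = 65536 ≡ 469 (mod 943)
6^512 ≡ 469^2 = 219961 ≡ 242 (mod 943)
942 = 512 + 256 + 128 + 32 + 8 + 4 + 2 in binary powers of 2.
So 6^942 ≡ 242 · 469 · 256 · 119 · 133 · 353 · 36 ≡ 210 (mod 943).
Since 210 ≠ 1, base 6 is a Fermat witness: 943 is composite.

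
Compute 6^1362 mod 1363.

397

6^1 ≡ 6 (mod 1363)
6^2 ≡ 6^2 = 36 ≡ 36 (mod 1363)
6^4 ≡ 36^2 = 1296 ≡ 1296 (mod 1363)
6^8 ≡ 1296^2 = 1679616 ≡ 400 (mod 1363)
6^16 ≡ 400^2 = 160000 ≡ 529 (mod 1363)
6^32 ≡ 529^2 = 279841 ≡ 426 (mod 1363)
6^64 ≡ 426^2 = 181476 ≡ 197 (mod 1363)
6^128 ≡ 197^2 = 38809 ≡ 645 (mod 1363)
6^256 ≡ 645^2 = 416025 ≡ 310 (mod 1363)
6^512 ≡ 310^2 = 96100 ≡ 690 (mod 1363)
6^1024 ≡ 690^2 = 476100 ≡ 413 (mod 1363)
1362 = 1024 + 256 + 64 + 16 + 2 in binary powers of 2.
So 6^1362 ≡ 413 · 310 · 197 · 529 · 36 ≡ 397 (mod 1363).
Since 397 ≠ 1, base 6 is a Fermat witness: 1363 is composite.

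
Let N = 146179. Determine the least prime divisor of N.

146179 is odd.
Digit sum 28, not divisible by 3.
Ends in 9: not divisible by 5.
7: 146179 = 7·20882 + 5
11: 146179 = 11·13289

11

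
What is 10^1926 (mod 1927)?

10^1 ≡ 10 (mod 1927)
10^2 ≡ 10^2 = 100 ≡ 100 (mod 1927)
10^4 ≡ 100^2 = 10000 ≡ 365 (mod 1927)
10^8 ≡ 365^2 = 133225 ≡ 262 (mod 1927)
10^16 ≡ 262^2 = 68644 ≡ 1199 (mod 1927)
10^32 ≡ 1199^2 = 1437601 ≡ 59 (mod 1927)
10^64 ≡ 59^2 = 3481 ≡ 1554 (mod 1927)
10^128 ≡ 1554^2 = 2414916 ≡ 385 (mod 1927)
10^256 ≡ 385^2 = 148225 ≡ 1773 (mod 1927)
10^512 ≡ 1773^2 = 3143529 ≡ 592 (mod 1927)
10^1024 ≡ 592^2 = 350464 ≡ 1677 (mod 1927)
1926 = 1024 + 512 + 256 + 128 + 4 + 2 in binary powers of 2.
So 10^1926 ≡ 1677 · 592 · 1773 · 385 · 365 · 100 ≡ 1076 (mod 1927).
Since 1076 ≠ 1, base 10 is a Fermat witness: 1927 is composite.

1076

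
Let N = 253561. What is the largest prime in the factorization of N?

89

253561 = 7 · 36223
36223 = 11 · 3293
3293 = 37 · 89
89 is prime.
So 253561 = 7 · 11 · 37 · 89; the largest prime factor is 89.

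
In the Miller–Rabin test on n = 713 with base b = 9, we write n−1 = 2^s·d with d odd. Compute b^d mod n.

193

713 − 1 = 712 = 2^3 · 89, so d = 89.
9^1 ≡ 9 (mod 713)
9^2 ≡ 9^2 = 81 ≡ 81 (mod 713)
9^4 ≡ 81^2 = 6561 ≡ 144 (mod 713)
9^8 ≡ 144^2 = 20736 ≡ 59 (mod 713)
9^16 ≡ 59^2 = 3481 ≡ 629 (mod 713)
9^32 ≡ 629^2 = 395641 ≡ 639 (mod 713)
9^64 ≡ 639^2 = 408321 ≡ 485 (mod 713)
89 = 64 + 16 + 8 + 1 in binary powers of 2.
So 9^89 ≡ 485 · 629 · 59 · 9 ≡ 193 (mod 713).
Squaring chain: 193 → 173 → 696; never reaches −1, so base 9 is a Miller–Rabin witness that 713 is composite.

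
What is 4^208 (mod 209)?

4^1 ≡ 4 (mod 209)
4^2 ≡ 4^2 = 16 ≡ 16 (mod 209)
4^4 ≡ 16^2 = 256 ≡ 47 (mod 209)
4^8 ≡ 47^2 = 2209 ≡ 119 (mod 209)
4^16 ≡ 119^2 = 14161 ≡ 158 (mod 209)
4^32 ≡ 158^2 = 24964 ≡ 93 (mod 209)
4^64 ≡ 93^2 = 8649 ≡ 80 (mod 209)
4^128 ≡ 80^2 = 6400 ≡ 130 (mod 209)
208 = 128 + 64 + 16 in binary powers of 2.
So 4^208 ≡ 130 · 80 · 158 ≡ 42 (mod 209).
Since 42 ≠ 1, base 4 is a Fermat witness: 209 is composite.

42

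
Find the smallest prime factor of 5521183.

5521183 is odd.
Digit sum 25, not divisible by 3.
Ends in 3: not divisible by 5.
7: 5521183 = 7·788740 + 3
11: 5521183 = 11·501925 + 8
13: 5521183 = 13·424706 + 5
17: 5521183 = 17·324775 + 8
19: 5521183 = 19·290588 + 11
23: 5521183 = 23·240051 + 10
29: 5521183 = 29·190385 + 18
31: 5521183 = 31·178102 + 21
37: 5521183 = 37·149221 + 6
41: 5521183 = 41·134663

41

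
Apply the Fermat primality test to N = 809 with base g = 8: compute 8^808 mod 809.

8^1 ≡ 8 (mod 809)
8^2 ≡ 8^2 = 64 ≡ 64 (mod 809)
8^4 ≡ 64^2 = 4096 ≡ 51 (mod 809)
8^8 ≡ 51^2 = 2601 ≡ 174 (mod 809)
8^16 ≡ 174^2 = 30276 ≡ 343 (mod 809)
8^32 ≡ 343^2 = 117649 ≡ 344 (mod 809)
8^64 ≡ 344^2 = 118336 ≡ 222 (mod 809)
8^128 ≡ 222^2 = 49284 ≡ 744 (mod 809)
8^256 ≡ 744^2 = 553536 ≡ 180 (mod 809)
8^512 ≡ 180^2 = 32400 ≡ 40 (mod 809)
808 = 512 + 256 + 32 + 8 in binary powers of 2.
So 8^808 ≡ 40 · 180 · 344 · 174 ≡ 1 (mod 809).
Since the result is 1, base 8 gives no evidence that 809 is composite.

1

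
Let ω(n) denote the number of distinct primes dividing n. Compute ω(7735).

7735 = 5 · 1547
1547 = 7 · 221
221 = 13 · 17
7735 = 5 · 7 · 13 · 17, which has 4 distinct prime factors.

4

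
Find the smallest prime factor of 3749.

3749 is odd.
Digit sum 23, not divisible by 3.
Ends in 9: not divisible by 5.
7: 3749 = 7·535 + 4
11: 3749 = 11·340 + 9
13: 3749 = 13·288 + 5
17: 3749 = 17·220 + 9
19: 3749 = 19·197 + 6
23: 3749 = 23·163

23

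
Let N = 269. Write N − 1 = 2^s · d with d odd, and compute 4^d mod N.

268

269 − 1 = 268 = 2^2 · 67, so d = 67.
4^1 ≡ 4 (mod 269)
4^2 ≡ 4^2 = 16 ≡ 16 (mod 269)
4^4 ≡ 16^2 = 256 ≡ 256 (mod 269)
4^8 ≡ 256^2 = 65536 ≡ 169 (mod 269)
4^16 ≡ 169^2 = 28561 ≡ 47 (mod 269)
4^32 ≡ 47^2 = 2209 ≡ 57 (mod 269)
4^64 ≡ 57^2 = 3249 ≡ 21 (mod 269)
67 = 64 + 2 + 1 in binary powers of 2.
So 4^67 ≡ 21 · 16 · 4 ≡ 268 (mod 269).
Since 4^d ≡ 268 (mod 269), base 4 does not prove 269 composite.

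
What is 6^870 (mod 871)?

6^1 ≡ 6 (mod 871)
6^2 ≡ 6^2 = 36 ≡ 36 (mod 871)
6^4 ≡ 36^2 = 1296 ≡ 425 (mod 871)
6^8 ≡ 425^2 = 180625 ≡ 328 (mod 871)
6^16 ≡ 328^2 = 107584 ≡ 451 (mod 871)
6^32 ≡ 451^2 = 203401 ≡ 458 (mod 871)
6^64 ≡ 458^2 = 209764 ≡ 724 (mod 871)
6^128 ≡ 724^2 = 524176 ≡ 705 (mod 871)
6^256 ≡ 705^2 = 497025 ≡ 555 (mod 871)
6^512 ≡ 555^2 = 308025 ≡ 562 (mod 871)
870 = 512 + 256 + 64 + 32 + 4 + 2 in binary powers of 2.
So 6^870 ≡ 562 · 555 · 724 · 458 · 425 · 36 ≡ 844 (mod 871).
Since 844 ≠ 1, base 6 is a Fermat witness: 871 is composite.

844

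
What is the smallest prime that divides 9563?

73

9563 is odd.
Digit sum 23, not divisible by 3.
Ends in 3: not divisible by 5.
7: 9563 = 7·1366 + 1
11: 9563 = 11·869 + 4
13: 9563 = 13·735 + 8
17: 9563 = 17·562 + 9
19: 9563 = 19·503 + 6
23: 9563 = 23·415 + 18
29: 9563 = 29·329 + 22
31: 9563 = 31·308 + 15
37: 9563 = 37·258 + 17
41: 9563 = 41·233 + 10
43: 9563 = 43·222 + 17
47: 9563 = 47·203 + 22
53: 9563 = 53·180 + 23
59: 9563 = 59·162 + 5
61: 9563 = 61·156 + 47
67: 9563 = 67·142 + 49
71: 9563 = 71·134 + 49
73: 9563 = 73·131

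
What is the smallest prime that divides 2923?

37

2923 is odd.
Digit sum 16, not divisible by 3.
Ends in 3: not divisible by 5.
7: 2923 = 7·417 + 4
11: 2923 = 11·265 + 8
13: 2923 = 13·224 + 11
17: 2923 = 17·171 + 16
19: 2923 = 19·153 + 16
23: 2923 = 23·127 + 2
29: 2923 = 29·100 + 23
31: 2923 = 31·94 + 9
37: 2923 = 37·79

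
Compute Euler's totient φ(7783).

7560

Factor: 7783 = 43 · 181.
φ(7783) = (43−1) · (181−1) = 42 · 180 = 7560.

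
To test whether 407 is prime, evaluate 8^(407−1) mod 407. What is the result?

344

8^1 ≡ 8 (mod 407)
8^2 ≡ 8^2 = 64 ≡ 64 (mod 407)
8^4 ≡ 64^2 = 4096 ≡ 26 (mod 407)
8^8 ≡ 26^2 = 676 ≡ 269 (mod 407)
8^16 ≡ 269^2 = 72361 ≡ 322 (mod 407)
8^32 ≡ 322^2 = 103684 ≡ 306 (mod 407)
8^64 ≡ 306^2 = 93636 ≡ 26 (mod 407)
8^128 ≡ 26^2 = 676 ≡ 269 (mod 407)
8^256 ≡ 269^2 = 72361 ≡ 322 (mod 407)
406 = 256 + 128 + 16 + 4 + 2 in binary powers of 2.
So 8^406 ≡ 322 · 269 · 322 · 26 · 64 ≡ 344 (mod 407).
Since 344 ≠ 1, base 8 is a Fermat witness: 407 is composite.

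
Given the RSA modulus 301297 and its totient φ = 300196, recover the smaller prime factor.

503

φ(n) = (p−1)(q−1) = n − (p+q) + 1, so p + q = 301297 − 300196 + 1 = 1102.
p and q are the roots of t² − 1102t + 301297 = 0.
Discriminant: 1102² − 4·301297 = 1214404 − 1205188 = 9216; √9216 = 96.
q = (1102 − 96)/2 = 503, p = (1102 + 96)/2 = 599.
Check: 503 · 599 = 301297.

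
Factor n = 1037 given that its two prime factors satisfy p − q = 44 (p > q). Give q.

Since p = q + 44, we have 1037 = q(q + 44), so q² + 44q − 1037 = 0.
Discriminant: 44² + 4·1037 = 1936 + 4148 = 6084; √6084 = 78.
q = (−44 + 78)/2 = 17, and p = q + 44 = 61.
Check: 17 · 61 = 1037.

17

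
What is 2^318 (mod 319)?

212

2^1 ≡ 2 (mod 319)
2^2 ≡ 2^2 = 4 ≡ 4 (mod 319)
2^4 ≡ 4^2 = 16 ≡ 16 (mod 319)
2^8 ≡ 16^2 = 256 ≡ 256 (mod 319)
2^16 ≡ 256^2 = 65536 ≡ 141 (mod 319)
2^32 ≡ 141^2 = 19881 ≡ 103 (mod 319)
2^64 ≡ 103^2 = 10609 ≡ 82 (mod 319)
2^128 ≡ 82^2 = 6724 ≡ 25 (mod 319)
2^256 ≡ 25^2 = 625 ≡ 306 (mod 319)
318 = 256 + 32 + 16 + 8 + 4 + 2 in binary powers of 2.
So 2^318 ≡ 306 · 103 · 141 · 256 · 16 · 4 ≡ 212 (mod 319).
Since 212 ≠ 1, base 2 is a Fermat witness: 319 is composite.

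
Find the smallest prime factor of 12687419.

12687419 is odd.
Digit sum 38, not divisible by 3.
Ends in 9: not divisible by 5.
7: 12687419 = 7·1812488 + 3
11: 12687419 = 11·1153401 + 8
13: 12687419 = 13·975955 + 4
17: 12687419 = 17·746318 + 13
19: 12687419 = 19·667758 + 17
23: 12687419 = 23·551626 + 21
29: 12687419 = 29·437497 + 6
31: 12687419 = 31·409271 + 18
37: 12687419 = 37·342903 + 8
41: 12687419 = 41·309449 + 10
43: 12687419 = 43·295056 + 11
47: 12687419 = 47·269945 + 4
53: 12687419 = 53·239385 + 14
59: 12687419 = 59·215041

59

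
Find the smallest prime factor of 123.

123 is odd.
Digit sum 6, divisible by 3.

3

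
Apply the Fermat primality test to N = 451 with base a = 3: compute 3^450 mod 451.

3^1 ≡ 3 (mod 451)
3^2 ≡ 3^2 = 9 ≡ 9 (mod 451)
3^4 ≡ 9^2 = 81 ≡ 81 (mod 451)
3^8 ≡ 81^2 = 6561 ≡ 247 (mod 451)
3^16 ≡ 247^2 = 61009 ≡ 124 (mod 451)
3^32 ≡ 124^2 = 15376 ≡ 42 (mod 451)
3^64 ≡ 42^2 = 1764 ≡ 411 (mod 451)
3^128 ≡ 411^2 = 168921 ≡ 247 (mod 451)
3^256 ≡ 247^2 = 61009 ≡ 124 (mod 451)
450 = 256 + 128 + 64 + 2 in binary powers of 2.
So 3^450 ≡ 124 · 247 · 411 · 9 ≡ 419 (mod 451).
Since 419 ≠ 1, base 3 is a Fermat witness: 451 is composite.

419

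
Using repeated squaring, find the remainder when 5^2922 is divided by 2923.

936

5^1 ≡ 5 (mod 2923)
5^2 ≡ 5^2 = 25 ≡ 25 (mod 2923)
5^4 ≡ 25^2 = 625 ≡ 625 (mod 2923)
5^8 ≡ 625^2 = 390625 ≡ 1866 (mod 2923)
5^16 ≡ 1866^2 = 3481956 ≡ 663 (mod 2923)
5^32 ≡ 663^2 = 439569 ≡ 1119 (mod 2923)
5^64 ≡ 1119^2 = 1252161 ≡ 1117 (mod 2923)
5^128 ≡ 1117^2 = 1247689 ≡ 2491 (mod 2923)
5^256 ≡ 2491^2 = 6205081 ≡ 2475 (mod 2923)
5^512 ≡ 2475^2 = 6125625 ≡ 1940 (mod 2923)
5^1024 ≡ 1940^2 = 3763600 ≡ 1699 (mod 2923)
5^2048 ≡ 1699^2 = 2886601 ≡ 1600 (mod 2923)
2922 = 2048 + 512 + 256 + 64 + 32 + 8 + 2 in binary powers of 2.
So 5^2922 ≡ 1600 · 1940 · 2475 · 1117 · 1119 · 1866 · 25 ≡ 936 (mod 2923).
Since 936 ≠ 1, base 5 is a Fermat witness: 2923 is composite.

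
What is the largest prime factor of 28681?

28681 = 23 · 1247
1247 = 29 · 43
43 is prime.
So 28681 = 23 · 29 · 43; the largest prime factor is 43.

43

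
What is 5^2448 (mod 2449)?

5^1 ≡ 5 (mod 2449)
5^2 ≡ 5^2 = 25 ≡ 25 (mod 2449)
5^4 ≡ 25^2 = 625 ≡ 625 (mod 2449)
5^8 ≡ 625^2 = 390625 ≡ 1234 (mod 2449)
5^16 ≡ 1234^2 = 1522756 ≡ 1927 (mod 2449)
5^32 ≡ 1927^2 = 3713329 ≡ 645 (mod 2449)
5^64 ≡ 645^2 = 416025 ≡ 2144 (mod 2449)
5^128 ≡ 2144^2 = 4596736 ≡ 2412 (mod 2449)
5^256 ≡ 2412^2 = 5817744 ≡ 1369 (mod 2449)
5^512 ≡ 1369^2 = 1874161 ≡ 676 (mod 2449)
5^1024 ≡ 676^2 = 456976 ≡ 1462 (mod 2449)
5^2048 ≡ 1462^2 = 2137444 ≡ 1916 (mod 2449)
2448 = 2048 + 256 + 128 + 16 in binary powers of 2.
So 5^2448 ≡ 1916 · 1369 · 2412 · 1927 ≡ 1985 (mod 2449).
Since 1985 ≠ 1, base 5 is a Fermat witness: 2449 is composite.

1985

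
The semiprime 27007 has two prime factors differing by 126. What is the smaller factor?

Since p = q + 126, we have 27007 = q(q + 126), so q² + 126q − 27007 = 0.
Discriminant: 126² + 4·27007 = 15876 + 108028 = 123904; √123904 = 352.
q = (−126 + 352)/2 = 113, and p = q + 126 = 239.
Check: 113 · 239 = 27007.

113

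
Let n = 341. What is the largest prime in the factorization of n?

31

341 = 11 · 31
31 is prime.
So 341 = 11 · 31; the largest prime factor is 31.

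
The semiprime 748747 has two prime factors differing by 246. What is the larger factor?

Since p = q + 246, we have 748747 = q(q + 246), so q² + 246q − 748747 = 0.
Discriminant: 246² + 4·748747 = 60516 + 2994988 = 3055504; √3055504 = 1748.
q = (−246 + 1748)/2 = 751, and p = q + 246 = 997.
Check: 751 · 997 = 748747.

997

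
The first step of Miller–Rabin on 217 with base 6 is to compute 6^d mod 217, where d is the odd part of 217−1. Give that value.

217 − 1 = 216 = 2^3 · 27, so d = 27.
6^1 ≡ 6 (mod 217)
6^2 ≡ 6^2 = 36 ≡ 36 (mod 217)
6^4 ≡ 36^2 = 1296 ≡ 211 (mod 217)
6^8 ≡ 211^2 = 44521 ≡ 36 (mod 217)
6^16 ≡ 36^2 = 1296 ≡ 211 (mod 217)
27 = 16 + 8 + 2 + 1 in binary powers of 2.
So 6^27 ≡ 211 · 36 · 36 · 6 ≡ 216 (mod 217).
Since 6^d ≡ 216 (mod 217), base 6 does not prove 217 composite.

216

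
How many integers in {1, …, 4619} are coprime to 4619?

4440

Factor: 4619 = 31 · 149.
φ(4619) = (31−1) · (149−1) = 30 · 148 = 4440.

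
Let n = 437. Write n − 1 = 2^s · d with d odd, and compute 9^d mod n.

294

437 − 1 = 436 = 2^2 · 109, so d = 109.
9^1 ≡ 9 (mod 437)
9^2 ≡ 9^2 = 81 ≡ 81 (mod 437)
9^4 ≡ 81^2 = 6561 ≡ 6 (mod 437)
9^8 ≡ 6^2 = 36 ≡ 36 (mod 437)
9^16 ≡ 36^2 = 1296 ≡ 422 (mod 437)
9^32 ≡ 422^2 = 178084 ≡ 225 (mod 437)
9^64 ≡ 225^2 = 50625 ≡ 370 (mod 437)
109 = 64 + 32 + 8 + 4 + 1 in binary powers of 2.
So 9^109 ≡ 370 · 225 · 36 · 6 · 9 ≡ 294 (mod 437).
Squaring chain: 294 → 347; never reaches −1, so base 9 is a Miller–Rabin witness that 437 is composite.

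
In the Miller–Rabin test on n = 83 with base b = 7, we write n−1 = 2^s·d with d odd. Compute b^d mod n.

1

83 − 1 = 82 = 2^1 · 41, so d = 41.
7^1 ≡ 7 (mod 83)
7^2 ≡ 7^2 = 49 ≡ 49 (mod 83)
7^4 ≡ 49^2 = 2401 ≡ 77 (mod 83)
7^8 ≡ 77^2 = 5929 ≡ 36 (mod 83)
7^16 ≡ 36^2 = 1296 ≡ 51 (mod 83)
7^32 ≡ 51^2 = 2601 ≡ 28 (mod 83)
41 = 32 + 8 + 1 in binary powers of 2.
So 7^41 ≡ 28 · 36 · 7 ≡ 1 (mod 83).
Since 7^d ≡ 1 (mod 83), base 7 does not prove 83 composite.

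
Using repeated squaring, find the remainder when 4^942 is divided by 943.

4^1 ≡ 4 (mod 943)
4^2 ≡ 4^2 = 16 ≡ 16 (mod 943)
4^4 ≡ 16^2 = 256 ≡ 256 (mod 943)
4^8 ≡ 256^2 = 65536 ≡ 469 (mod 943)
4^16 ≡ 469^2 = 219961 ≡ 242 (mod 943)
4^32 ≡ 242^2 = 58564 ≡ 98 (mod 943)
4^64 ≡ 98^2 = 9604 ≡ 174 (mod 943)
4^128 ≡ 174^2 = 30276 ≡ 100 (mod 943)
4^256 ≡ 100^2 = 10000 ≡ 570 (mod 943)
4^512 ≡ 570^2 = 324900 ≡ 508 (mod 943)
942 = 512 + 256 + 128 + 32 + 8 + 4 + 2 in binary powers of 2.
So 4^942 ≡ 508 · 570 · 100 · 98 · 469 · 256 · 16 ≡ 836 (mod 943).
Since 836 ≠ 1, base 4 is a Fermat witness: 943 is composite.

836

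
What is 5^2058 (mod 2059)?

1190

5^1 ≡ 5 (mod 2059)
5^2 ≡ 5^2 = 25 ≡ 25 (mod 2059)
5^4 ≡ 25^2 = 625 ≡ 625 (mod 2059)
5^8 ≡ 625^2 = 390625 ≡ 1474 (mod 2059)
5^16 ≡ 1474^2 = 2172676 ≡ 431 (mod 2059)
5^32 ≡ 431^2 = 185761 ≡ 451 (mod 2059)
5^64 ≡ 451^2 = 203401 ≡ 1619 (mod 2059)
5^128 ≡ 1619^2 = 2621161 ≡ 54 (mod 2059)
5^256 ≡ 54^2 = 2916 ≡ 857 (mod 2059)
5^512 ≡ 857^2 = 734449 ≡ 1445 (mod 2059)
5^1024 ≡ 1445^2 = 2088025 ≡ 199 (mod 2059)
5^2048 ≡ 199^2 = 39601 ≡ 480 (mod 2059)
2058 = 2048 + 8 + 2 in binary powers of 2.
So 5^2058 ≡ 480 · 1474 · 25 ≡ 1190 (mod 2059).
Since 1190 ≠ 1, base 5 is a Fermat witness: 2059 is composite.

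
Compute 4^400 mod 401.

1

4^1 ≡ 4 (mod 401)
4^2 ≡ 4^2 = 16 ≡ 16 (mod 401)
4^4 ≡ 16^2 = 256 ≡ 256 (mod 401)
4^8 ≡ 256^2 = 65536 ≡ 173 (mod 401)
4^16 ≡ 173^2 = 29929 ≡ 255 (mod 401)
4^32 ≡ 255^2 = 65025 ≡ 63 (mod 401)
4^64 ≡ 63^2 = 3969 ≡ 360 (mod 401)
4^128 ≡ 360^2 = 129600 ≡ 77 (mod 401)
4^256 ≡ 77^2 = 5929 ≡ 315 (mod 401)
400 = 256 + 128 + 16 in binary powers of 2.
So 4^400 ≡ 315 · 77 · 255 ≡ 1 (mod 401).
Since the result is 1, base 4 gives no evidence that 401 is composite.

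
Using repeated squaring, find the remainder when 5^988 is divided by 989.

81

5^1 ≡ 5 (mod 989)
5^2 ≡ 5^2 = 25 ≡ 25 (mod 989)
5^4 ≡ 25^2 = 625 ≡ 625 (mod 989)
5^8 ≡ 625^2 = 390625 ≡ 959 (mod 989)
5^16 ≡ 959^2 = 919681 ≡ 900 (mod 989)
5^32 ≡ 900^2 = 810000 ≡ 9 (mod 989)
5^64 ≡ 9^2 = 81 ≡ 81 (mod 989)
5^128 ≡ 81^2 = 6561 ≡ 627 (mod 989)
5^256 ≡ 627^2 = 393129 ≡ 496 (mod 989)
5^512 ≡ 496^2 = 246016 ≡ 744 (mod 989)
988 = 512 + 256 + 128 + 64 + 16 + 8 + 4 in binary powers of 2.
So 5^988 ≡ 744 · 496 · 627 · 81 · 900 · 959 · 625 ≡ 81 (mod 989).
Since 81 ≠ 1, base 5 is a Fermat witness: 989 is composite.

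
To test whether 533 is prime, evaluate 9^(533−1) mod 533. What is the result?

165

9^1 ≡ 9 (mod 533)
9^2 ≡ 9^2 = 81 ≡ 81 (mod 533)
9^4 ≡ 81^2 = 6561 ≡ 165 (mod 533)
9^8 ≡ 165^2 = 27225 ≡ 42 (mod 533)
9^16 ≡ 42^2 = 1764 ≡ 165 (mod 533)
9^32 ≡ 165^2 = 27225 ≡ 42 (mod 533)
9^64 ≡ 42^2 = 1764 ≡ 165 (mod 533)
9^128 ≡ 165^2 = 27225 ≡ 42 (mod 533)
9^256 ≡ 42^2 = 1764 ≡ 165 (mod 533)
9^512 ≡ 165^2 = 27225 ≡ 42 (mod 533)
532 = 512 + 16 + 4 in binary powers of 2.
So 9^532 ≡ 42 · 165 · 165 ≡ 165 (mod 533).
Since 165 ≠ 1, base 9 is a Fermat witness: 533 is composite.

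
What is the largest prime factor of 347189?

89

347189 = 47 · 7387
7387 = 83 · 89
89 is prime.
So 347189 = 47 · 83 · 89; the largest prime factor is 89.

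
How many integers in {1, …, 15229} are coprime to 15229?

Factor: 15229 = 97 · 157.
φ(15229) = (97−1) · (157−1) = 96 · 156 = 14976.

14976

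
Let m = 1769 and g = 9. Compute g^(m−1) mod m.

790

9^1 ≡ 9 (mod 1769)
9^2 ≡ 9^2 = 81 ≡ 81 (mod 1769)
9^4 ≡ 81^2 = 6561 ≡ 1254 (mod 1769)
9^8 ≡ 1254^2 = 1572516 ≡ 1644 (mod 1769)
9^16 ≡ 1644^2 = 2702736 ≡ 1473 (mod 1769)
9^32 ≡ 1473^2 = 2169729 ≡ 935 (mod 1769)
9^64 ≡ 935^2 = 874225 ≡ 339 (mod 1769)
9^128 ≡ 339^2 = 114921 ≡ 1705 (mod 1769)
9^256 ≡ 1705^2 = 2907025 ≡ 558 (mod 1769)
9^512 ≡ 558^2 = 311364 ≡ 20 (mod 1769)
9^1024 ≡ 20^2 = 400 ≡ 400 (mod 1769)
1768 = 1024 + 512 + 128 + 64 + 32 + 8 in binary powers of 2.
So 9^1768 ≡ 400 · 20 · 1705 · 339 · 935 · 1644 ≡ 790 (mod 1769).
Since 790 ≠ 1, base 9 is a Fermat witness: 1769 is composite.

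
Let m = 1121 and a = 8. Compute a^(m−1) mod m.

8^1 ≡ 8 (mod 1121)
8^2 ≡ 8^2 = 64 ≡ 64 (mod 1121)
8^4 ≡ 64^2 = 4096 ≡ 733 (mod 1121)
8^8 ≡ 733^2 = 537289 ≡ 330 (mod 1121)
8^16 ≡ 330^2 = 108900 ≡ 163 (mod 1121)
8^32 ≡ 163^2 = 26569 ≡ 786 (mod 1121)
8^64 ≡ 786^2 = 617796 ≡ 125 (mod 1121)
8^128 ≡ 125^2 = 15625 ≡ 1052 (mod 1121)
8^256 ≡ 1052^2 = 1106704 ≡ 277 (mod 1121)
8^512 ≡ 277^2 = 76729 ≡ 501 (mod 1121)
8^1024 ≡ 501^2 = 251001 ≡ 1018 (mod 1121)
1120 = 1024 + 64 + 32 in binary powers of 2.
So 8^1120 ≡ 1018 · 125 · 786 ≡ 638 (mod 1121).
Since 638 ≠ 1, base 8 is a Fermat witness: 1121 is composite.

638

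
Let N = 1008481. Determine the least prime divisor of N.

23

1008481 is odd.
Digit sum 22, not divisible by 3.
Ends in 1: not divisible by 5.
7: 1008481 = 7·144068 + 5
11: 1008481 = 11·91680 + 1
13: 1008481 = 13·77575 + 6
17: 1008481 = 17·59322 + 7
19: 1008481 = 19·53077 + 18
23: 1008481 = 23·43847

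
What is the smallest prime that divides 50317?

50317 is odd.
Digit sum 16, not divisible by 3.
Ends in 7: not divisible by 5.
7: 50317 = 7·7188 + 1
11: 50317 = 11·4574 + 3
13: 50317 = 13·3870 + 7
17: 50317 = 17·2959 + 14
19: 50317 = 19·2648 + 5
23: 50317 = 23·2187 + 16
29: 50317 = 29·1735 + 2
31: 50317 = 31·1623 + 4
37: 50317 = 37·1359 + 34
41: 50317 = 41·1227 + 10
43: 50317 = 43·1170 + 7
47: 50317 = 47·1070 + 27
53: 50317 = 53·949 + 20
59: 50317 = 59·852 + 49
61: 50317 = 61·824 + 53
67: 50317 = 67·751

67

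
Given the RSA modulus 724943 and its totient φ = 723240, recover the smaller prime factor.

φ(n) = (p−1)(q−1) = n − (p+q) + 1, so p + q = 724943 − 723240 + 1 = 1704.
p and q are the roots of t² − 1704t + 724943 = 0.
Discriminant: 1704² − 4·724943 = 2903616 − 2899772 = 3844; √3844 = 62.
q = (1704 − 62)/2 = 821, p = (1704 + 62)/2 = 883.
Check: 821 · 883 = 724943.

821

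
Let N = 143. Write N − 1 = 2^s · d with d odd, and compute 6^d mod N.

50

143 − 1 = 142 = 2^1 · 71, so d = 71.
6^1 ≡ 6 (mod 143)
6^2 ≡ 6^2 = 36 ≡ 36 (mod 143)
6^4 ≡ 36^2 = 1296 ≡ 9 (mod 143)
6^8 ≡ 9^2 = 81 ≡ 81 (mod 143)
6^16 ≡ 81^2 = 6561 ≡ 126 (mod 143)
6^32 ≡ 126^2 = 15876 ≡ 3 (mod 143)
6^64 ≡ 3^2 = 9 ≡ 9 (mod 143)
71 = 64 + 4 + 2 + 1 in binary powers of 2.
So 6^71 ≡ 9 · 9 · 36 · 6 ≡ 50 (mod 143).
Squaring chain: 50; never reaches −1, so base 6 is a Miller–Rabin witness that 143 is composite.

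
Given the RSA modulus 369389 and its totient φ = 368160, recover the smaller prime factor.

521

φ(n) = (p−1)(q−1) = n − (p+q) + 1, so p + q = 369389 − 368160 + 1 = 1230.
p and q are the roots of t² − 1230t + 369389 = 0.
Discriminant: 1230² − 4·369389 = 1512900 − 1477556 = 35344; √35344 = 188.
q = (1230 − 188)/2 = 521, p = (1230 + 188)/2 = 709.
Check: 521 · 709 = 369389.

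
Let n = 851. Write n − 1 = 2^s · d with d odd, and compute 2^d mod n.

851 − 1 = 850 = 2^1 · 425, so d = 425.
2^1 ≡ 2 (mod 851)
2^2 ≡ 2^2 = 4 ≡ 4 (mod 851)
2^4 ≡ 4^2 = 16 ≡ 16 (mod 851)
2^8 ≡ 16^2 = 256 ≡ 256 (mod 851)
2^16 ≡ 256^2 = 65536 ≡ 9 (mod 851)
2^32 ≡ 9^2 = 81 ≡ 81 (mod 851)
2^64 ≡ 81^2 = 6561 ≡ 604 (mod 851)
2^128 ≡ 604^2 = 364816 ≡ 588 (mod 851)
2^256 ≡ 588^2 = 345744 ≡ 238 (mod 851)
425 = 256 + 128 + 32 + 8 + 1 in binary powers of 2.
So 2^425 ≡ 238 · 588 · 81 · 256 · 2 ≡ 542 (mod 851).
Squaring chain: 542; never reaches −1, so base 2 is a Miller–Rabin witness that 851 is composite.

542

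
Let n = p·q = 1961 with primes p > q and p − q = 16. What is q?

Since p = q + 16, we have 1961 = q(q + 16), so q² + 16q − 1961 = 0.
Discriminant: 16² + 4·1961 = 256 + 7844 = 8100; √8100 = 90.
q = (−16 + 90)/2 = 37, and p = q + 16 = 53.
Check: 37 · 53 = 1961.

37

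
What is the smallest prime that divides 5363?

31

5363 is odd.
Digit sum 17, not divisible by 3.
Ends in 3: not divisible by 5.
7: 5363 = 7·766 + 1
11: 5363 = 11·487 + 6
13: 5363 = 13·412 + 7
17: 5363 = 17·315 + 8
19: 5363 = 19·282 + 5
23: 5363 = 23·233 + 4
29: 5363 = 29·184 + 27
31: 5363 = 31·173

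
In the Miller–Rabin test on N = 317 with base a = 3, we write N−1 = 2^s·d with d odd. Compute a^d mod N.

203

317 − 1 = 316 = 2^2 · 79, so d = 79.
3^1 ≡ 3 (mod 317)
3^2 ≡ 3^2 = 9 ≡ 9 (mod 317)
3^4 ≡ 9^2 = 81 ≡ 81 (mod 317)
3^8 ≡ 81^2 = 6561 ≡ 221 (mod 317)
3^16 ≡ 221^2 = 48841 ≡ 23 (mod 317)
3^32 ≡ 23^2 = 529 ≡ 212 (mod 317)
3^64 ≡ 212^2 = 44944 ≡ 247 (mod 317)
79 = 64 + 8 + 4 + 2 + 1 in binary powers of 2.
So 3^79 ≡ 247 · 221 · 81 · 9 · 3 ≡ 203 (mod 317).
Squaring chain: 203 → 316; reaches −1, so base 3 does not prove 317 composite.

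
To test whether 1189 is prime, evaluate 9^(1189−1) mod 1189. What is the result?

9^1 ≡ 9 (mod 1189)
9^2 ≡ 9^2 = 81 ≡ 81 (mod 1189)
9^4 ≡ 81^2 = 6561 ≡ 616 (mod 1189)
9^8 ≡ 616^2 = 379456 ≡ 165 (mod 1189)
9^16 ≡ 165^2 = 27225 ≡ 1067 (mod 1189)
9^32 ≡ 1067^2 = 1138489 ≡ 616 (mod 1189)
9^64 ≡ 616^2 = 379456 ≡ 165 (mod 1189)
9^128 ≡ 165^2 = 27225 ≡ 1067 (mod 1189)
9^256 ≡ 1067^2 = 1138489 ≡ 616 (mod 1189)
9^512 ≡ 616^2 = 379456 ≡ 165 (mod 1189)
9^1024 ≡ 165^2 = 27225 ≡ 1067 (mod 1189)
1188 = 1024 + 128 + 32 + 4 in binary powers of 2.
So 9^1188 ≡ 1067 · 1067 · 616 · 616 ≡ 575 (mod 1189).
Since 575 ≠ 1, base 9 is a Fermat witness: 1189 is composite.

575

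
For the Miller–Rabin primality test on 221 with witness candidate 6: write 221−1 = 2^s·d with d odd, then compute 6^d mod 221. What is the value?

150

221 − 1 = 220 = 2^2 · 55, so d = 55.
6^1 ≡ 6 (mod 221)
6^2 ≡ 6^2 = 36 ≡ 36 (mod 221)
6^4 ≡ 36^2 = 1296 ≡ 191 (mod 221)
6^8 ≡ 191^2 = 36481 ≡ 16 (mod 221)
6^16 ≡ 16^2 = 256 ≡ 35 (mod 221)
6^32 ≡ 35^2 = 1225 ≡ 120 (mod 221)
55 = 32 + 16 + 4 + 2 + 1 in binary powers of 2.
So 6^55 ≡ 120 · 35 · 191 · 36 · 6 ≡ 150 (mod 221).
Squaring chain: 150 → 179; never reaches −1, so base 6 is a Miller–Rabin witness that 221 is composite.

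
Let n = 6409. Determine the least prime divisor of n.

13

6409 is odd.
Digit sum 19, not divisible by 3.
Ends in 9: not divisible by 5.
7: 6409 = 7·915 + 4
11: 6409 = 11·582 + 7
13: 6409 = 13·493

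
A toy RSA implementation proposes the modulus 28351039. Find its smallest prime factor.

89

28351039 is odd.
Digit sum 31, not divisible by 3.
Ends in 9: not divisible by 5.
7: 28351039 = 7·4050148 + 3
11: 28351039 = 11·2577367 + 2
13: 28351039 = 13·2180849 + 2
17: 28351039 = 17·1667708 + 3
19: 28351039 = 19·1492159 + 18
23: 28351039 = 23·1232653 + 20
29: 28351039 = 29·977622 + 1
31: 28351039 = 31·914549 + 20
37: 28351039 = 37·766244 + 11
41: 28351039 = 41·691488 + 31
43: 28351039 = 43·659326 + 21
47: 28351039 = 47·603213 + 28
53: 28351039 = 53·534925 + 14
59: 28351039 = 59·480526 + 5
61: 28351039 = 61·464771 + 8
67: 28351039 = 67·423149 + 56
71: 28351039 = 71·399310 + 29
73: 28351039 = 73·388370 + 29
79: 28351039 = 79·358873 + 72
83: 28351039 = 83·341578 + 65
89: 28351039 = 89·318551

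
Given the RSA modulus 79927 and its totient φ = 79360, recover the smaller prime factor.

φ(n) = (p−1)(q−1) = n − (p+q) + 1, so p + q = 79927 − 79360 + 1 = 568.
p and q are the roots of t² − 568t + 79927 = 0.
Discriminant: 568² − 4·79927 = 322624 − 319708 = 2916; √2916 = 54.
q = (568 − 54)/2 = 257, p = (568 + 54)/2 = 311.
Check: 257 · 311 = 79927.

257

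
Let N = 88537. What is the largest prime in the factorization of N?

88537 = 29 · 3053
3053 = 43 · 71
71 is prime.
So 88537 = 29 · 43 · 71; the largest prime factor is 71.

71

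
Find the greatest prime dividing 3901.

3901 = 47 · 83
83 is prime.
So 3901 = 47 · 83; the largest prime factor is 83.

83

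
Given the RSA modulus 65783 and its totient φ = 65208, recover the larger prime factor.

419

φ(n) = (p−1)(q−1) = n − (p+q) + 1, so p + q = 65783 − 65208 + 1 = 576.
p and q are the roots of t² − 576t + 65783 = 0.
Discriminant: 576² − 4·65783 = 331776 − 263132 = 68644; √68644 = 262.
q = (576 − 262)/2 = 157, p = (576 + 262)/2 = 419.
Check: 157 · 419 = 65783.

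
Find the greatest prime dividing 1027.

1027 = 13 · 79
79 is prime.
So 1027 = 13 · 79; the largest prime factor is 79.

79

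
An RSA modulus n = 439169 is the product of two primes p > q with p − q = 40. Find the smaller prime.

643

Since p = q + 40, we have 439169 = q(q + 40), so q² + 40q − 439169 = 0.
Discriminant: 40² + 4·439169 = 1600 + 1756676 = 1758276; √1758276 = 1326.
q = (−40 + 1326)/2 = 643, and p = q + 40 = 683.
Check: 643 · 683 = 439169.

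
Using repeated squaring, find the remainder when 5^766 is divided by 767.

5^1 ≡ 5 (mod 767)
5^2 ≡ 5^2 = 25 ≡ 25 (mod 767)
5^4 ≡ 25^2 = 625 ≡ 625 (mod 767)
5^8 ≡ 625^2 = 390625 ≡ 222 (mod 767)
5^16 ≡ 222^2 = 49284 ≡ 196 (mod 767)
5^32 ≡ 196^2 = 38416 ≡ 66 (mod 767)
5^64 ≡ 66^2 = 4356 ≡ 521 (mod 767)
5^128 ≡ 521^2 = 271441 ≡ 690 (mod 767)
5^256 ≡ 690^2 = 476100 ≡ 560 (mod 767)
5^512 ≡ 560^2 = 313600 ≡ 664 (mod 767)
766 = 512 + 128 + 64 + 32 + 16 + 8 + 4 + 2 in binary powers of 2.
So 5^766 ≡ 664 · 690 · 521 · 66 · 196 · 222 · 625 · 25 ≡ 454 (mod 767).
Since 454 ≠ 1, base 5 is a Fermat witness: 767 is composite.

454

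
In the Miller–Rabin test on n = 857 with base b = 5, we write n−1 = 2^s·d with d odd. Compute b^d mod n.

188

857 − 1 = 856 = 2^3 · 107, so d = 107.
5^1 ≡ 5 (mod 857)
5^2 ≡ 5^2 = 25 ≡ 25 (mod 857)
5^4 ≡ 25^2 = 625 ≡ 625 (mod 857)
5^8 ≡ 625^2 = 390625 ≡ 690 (mod 857)
5^16 ≡ 690^2 = 476100 ≡ 465 (mod 857)
5^32 ≡ 465^2 = 216225 ≡ 261 (mod 857)
5^64 ≡ 261^2 = 68121 ≡ 418 (mod 857)
107 = 64 + 32 + 8 + 2 + 1 in binary powers of 2.
So 5^107 ≡ 418 · 261 · 690 · 25 · 5 ≡ 188 (mod 857).
Squaring chain: 188 → 207 → 856; reaches −1, so base 5 does not prove 857 composite.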